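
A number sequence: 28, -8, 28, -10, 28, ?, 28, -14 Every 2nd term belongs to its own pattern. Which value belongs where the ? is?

-12

Taking every 2nd term gives 2 separate tracks.
Track A is 28, 28, 28, 28, which is always 28.
Track B is -8, -10, ?, -14, which is subtracting 2 each time.
So the missing entry in track B is -12.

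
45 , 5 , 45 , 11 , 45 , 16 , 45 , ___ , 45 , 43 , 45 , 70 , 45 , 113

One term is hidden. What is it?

27

Taking every 2nd term gives 2 separate tracks.
Track A: 45, 45, 45, 45, 45, 45, 45 — always 45.
Track B: 5, 11, 16, ?, 43, 70, 113 — Fibonacci-style (each term is the sum of the two before it).
Track B's pattern makes the blank 27.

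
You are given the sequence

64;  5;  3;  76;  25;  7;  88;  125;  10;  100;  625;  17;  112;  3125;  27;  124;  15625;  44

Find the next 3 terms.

Read the sequence 3 terms at a time; column i is its own pattern.
Track A = 64, 76, 88, 100, 112, 124: arithmetic, step +12.
Track B = 5, 25, 125, 625, 3125, 15625: successive powers of 5.
Track C = 3, 7, 10, 17, 27, 44: a Fibonacci-like recurrence a_n = a_{n-1} + a_{n-2}.
Position 19 → track A, term 7 = 136.
Position 20 falls in track B as its term 7, giving 78125.
Position 21 → track C, term 7 = 71.

136, 78125, 71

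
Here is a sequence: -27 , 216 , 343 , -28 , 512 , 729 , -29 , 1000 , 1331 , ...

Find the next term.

-30

The slot pattern repeats as ABB (period 3), so there are 2 interleaved tracks.
Stream A = -27, -28, -29: linear: a_n = -26 − n.
Stream B = 216, 343, 512, 729, 1000, 1331: the cubes 6³, 7³, 8³, ….
Term 10 comes from stream A (its 4th entry): -30.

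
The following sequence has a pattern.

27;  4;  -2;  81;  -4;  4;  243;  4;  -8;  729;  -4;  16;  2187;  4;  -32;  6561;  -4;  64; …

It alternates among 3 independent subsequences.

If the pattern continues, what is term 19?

Split by position mod 3 into 3 tracks.
Track A is 27, 81, 243, 729, 2187, 6561, which is powers of 3.
Track B is 4, -4, 4, -4, 4, -4, which is alternating ±4.
Track C is -2, 4, -8, 16, -32, 64, which is multiplying by -2 each time.
Term 19 comes from track A (its 7th entry): 19683.

19683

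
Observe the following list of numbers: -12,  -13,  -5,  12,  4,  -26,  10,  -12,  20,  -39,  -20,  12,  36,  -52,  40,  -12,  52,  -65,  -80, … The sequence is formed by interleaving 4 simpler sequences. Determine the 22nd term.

Taking every 4th term gives 4 separate tracks.
Subsequence A: -12, 4, 20, 36, 52. Arithmetic, step +16.
Subsequence B: -13, -26, -39, -52, -65. Arithmetic, step −13.
Subsequence C: -5, 10, -20, 40, -80. Geometric with ratio -2.
Subsequence D: 12, -12, 12, -12. The oscillation 12·(−1)^(n+1).
Term 22 comes from subsequence B (its 6th entry): -78.

-78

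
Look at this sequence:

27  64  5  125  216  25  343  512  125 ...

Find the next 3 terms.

The slot pattern repeats as AAB (period 3), so there are 2 interleaved tracks.
Track A: 27, 64, 125, 216, 343, 512 — the cubes 3³, 4³, 5³, ….
Track B: 5, 25, 125 — geometric, ×5 each step.
Position 10 falls in track A as its term 7, giving 729.
Position 11 → track A, term 8 = 1000.
Term 12 comes from track B (its 4th entry): 625.

729, 1000, 625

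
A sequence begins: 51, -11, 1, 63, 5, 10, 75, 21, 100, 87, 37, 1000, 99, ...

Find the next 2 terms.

53, 10000

Split by position mod 3 into 3 tracks.
Subsequence A: 51, 63, 75, 87, 99 (adding 12 each time).
Subsequence B: -11, 5, 21, 37 (adding 16 each time).
Subsequence C: 1, 10, 100, 1000 (powers 10^0, 10^1, 10^2, …).
The 14th slot belongs to subsequence B; its 5th term is 53.
Position 15 → subsequence C, term 5 = 10000.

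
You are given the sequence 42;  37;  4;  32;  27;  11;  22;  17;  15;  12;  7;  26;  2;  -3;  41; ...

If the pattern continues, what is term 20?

Reading positions in blocks of 3 reveals the pattern AAB — 2 tracks woven together.
Stream A = 42, 37, 32, 27, 22, 17, 12, 7, 2, -3: linear: a_n = 47 − 5·n.
Stream B = 4, 11, 15, 26, 41: Fibonacci-style (each term is the sum of the two before it).
Term 20 comes from stream A (its 14th entry): -23.

-23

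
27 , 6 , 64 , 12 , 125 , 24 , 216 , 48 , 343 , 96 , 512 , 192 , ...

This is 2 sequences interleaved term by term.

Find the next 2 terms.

The terms cycle through 2 interleaved subsequences.
Stream A is 27, 64, 125, 216, 343, 512, which is the cubes 3³, 4³, 5³, ….
Stream B is 6, 12, 24, 48, 96, 192, which is geometric with ratio 2.
Position 13 falls in stream A as its term 7, giving 729.
Position 14 falls in stream B as its term 7, giving 384.

729, 384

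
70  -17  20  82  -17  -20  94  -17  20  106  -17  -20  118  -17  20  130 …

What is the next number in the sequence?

Split by position mod 3: positions 1, 4, 7, … form one track, and each other residue class forms its own.
Subsequence A: 70, 82, 94, 106, 118, 130 (arithmetic, step +12).
Subsequence B: -17, -17, -17, -17, -17 (constant -17).
Subsequence C: 20, -20, 20, -20, 20 (oscillating between 20 and -20).
Position 17 → subsequence B, term 6 = -17.

-17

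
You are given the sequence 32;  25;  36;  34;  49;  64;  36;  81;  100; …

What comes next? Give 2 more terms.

Positions follow the repeating pattern ABB; grouping by letter gives 2 tracks.
Track A: 32, 34, 36 — linear: a_n = 30 + 2·n.
Track B: 25, 36, 49, 64, 81, 100 — the squares 5², 6², 7², ….
Term 10 comes from track A (its 4th entry): 38.
Term 11 comes from track B (its 7th entry): 121.

38, 121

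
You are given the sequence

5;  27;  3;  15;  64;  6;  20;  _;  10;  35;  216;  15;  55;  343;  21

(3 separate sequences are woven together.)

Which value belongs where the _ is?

125

Split by position mod 3 into 3 tracks.
Stream A is 5, 15, 20, 35, 55, which is Fibonacci-style (each term is the sum of the two before it).
Stream B is 27, 64, ?, 216, 343, which is perfect cubes starting at 3³.
Stream C is 3, 6, 10, 15, 21, which is the triangular numbers T_2, T_3, ….
Filling stream B at index 3 by its rule yields 125.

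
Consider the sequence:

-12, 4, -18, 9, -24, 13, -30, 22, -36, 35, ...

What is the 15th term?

-54

Taking every 2nd term gives 2 separate tracks.
Subsequence A = -12, -18, -24, -30, -36: subtracting 6 each time.
Subsequence B = 4, 9, 13, 22, 35: a Fibonacci-like recurrence a_n = a_{n-1} + a_{n-2}.
Position 15 falls in subsequence A as its term 8, giving -54.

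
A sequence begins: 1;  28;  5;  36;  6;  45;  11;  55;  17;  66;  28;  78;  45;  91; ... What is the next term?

73

Odd-indexed and even-indexed terms follow separate rules.
Stream A is 1, 5, 6, 11, 17, 28, 45, which is Fibonacci-style (each term is the sum of the two before it).
Stream B is 28, 36, 45, 55, 66, 78, 91, which is the triangular numbers T_7, T_8, ….
Term 15 comes from stream A (its 8th entry): 73.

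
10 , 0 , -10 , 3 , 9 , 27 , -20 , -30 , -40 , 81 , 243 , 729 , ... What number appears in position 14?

Reading positions in blocks of 6 reveals the pattern AAABBB — 2 tracks woven together.
Subsequence A: 10, 0, -10, -20, -30, -40 (arithmetic with common difference −10).
Subsequence B: 3, 9, 27, 81, 243, 729 (successive powers of 3).
The 14th slot belongs to subsequence A; its 8th term is -60.

-60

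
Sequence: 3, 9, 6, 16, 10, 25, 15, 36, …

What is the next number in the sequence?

21

Odd-indexed and even-indexed terms follow separate rules.
Subsequence A = 3, 6, 10, 15: triangular numbers starting at T_2.
Subsequence B = 9, 16, 25, 36: the squares 3², 4², 5², ….
Term 9 comes from subsequence A (its 5th entry): 21.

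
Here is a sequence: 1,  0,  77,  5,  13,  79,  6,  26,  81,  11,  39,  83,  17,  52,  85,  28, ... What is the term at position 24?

The terms cycle through 3 interleaved subsequences.
Track A: 1, 5, 6, 11, 17, 28 (a Fibonacci-like recurrence a_n = a_{n-1} + a_{n-2}).
Track B: 0, 13, 26, 39, 52 (linear: a_n = -13 + 13·n).
Track C: 77, 79, 81, 83, 85 (adding 2 each time).
Term 24 comes from track C (its 8th entry): 91.

91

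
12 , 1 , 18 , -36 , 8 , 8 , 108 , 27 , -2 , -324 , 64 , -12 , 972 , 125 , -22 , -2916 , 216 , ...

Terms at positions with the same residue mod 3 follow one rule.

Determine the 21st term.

The terms cycle through 3 interleaved subsequences.
Track A is 12, -36, 108, -324, 972, -2916, which is a geometric progression (common ratio -3).
Track B is 1, 8, 27, 64, 125, 216, which is the cubes 1³, 2³, 3³, ….
Track C is 18, 8, -2, -12, -22, which is subtracting 10 each time.
Term 21 comes from track C (its 7th entry): -42.

-42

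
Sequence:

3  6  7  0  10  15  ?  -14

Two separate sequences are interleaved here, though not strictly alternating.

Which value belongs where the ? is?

The slot pattern repeats as AABB (period 4), so there are 2 interleaved tracks.
Subsequence A: 3, 6, 10, 15. The triangular numbers T_2, T_3, ….
Subsequence B: 7, 0, ?, -14. Linear: a_n = 14 − 7·n.
Subsequence B's pattern makes the blank -7.

-7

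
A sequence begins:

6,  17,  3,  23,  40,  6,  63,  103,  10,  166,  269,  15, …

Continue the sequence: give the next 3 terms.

435, 704, 21

Reading positions in blocks of 3 reveals the pattern AAB — 2 tracks woven together.
Stream A is 6, 17, 23, 40, 63, 103, 166, 269, which is a Fibonacci-like recurrence a_n = a_{n-1} + a_{n-2}.
Stream B is 3, 6, 10, 15, which is triangular numbers starting at T_2.
Position 13 → stream A, term 9 = 435.
Position 14 falls in stream A as its term 10, giving 704.
The 15th slot belongs to stream B; its 5th term is 21.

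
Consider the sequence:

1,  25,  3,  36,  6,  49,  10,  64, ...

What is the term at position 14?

121

Positions 1, 3, 5, … form one subsequence and positions 2, 4, 6, … form another.
Track A: 1, 3, 6, 10. The triangular numbers T_1, T_2, ….
Track B: 25, 36, 49, 64. Consecutive squares n² from n = 5.
The 14th slot belongs to track B; its 7th term is 121.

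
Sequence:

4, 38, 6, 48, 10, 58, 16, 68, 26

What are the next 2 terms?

78, 42

Odd-indexed and even-indexed terms follow separate rules.
Subsequence A = 4, 6, 10, 16, 26: Fibonacci-style (each term is the sum of the two before it).
Subsequence B = 38, 48, 58, 68: arithmetic with common difference +10.
Position 10 → subsequence B, term 5 = 78.
Position 11 falls in subsequence A as its term 6, giving 42.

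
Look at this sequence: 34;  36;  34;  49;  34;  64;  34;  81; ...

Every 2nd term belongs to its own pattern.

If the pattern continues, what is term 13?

34

Split by position mod 2 into 2 tracks.
Track A = 34, 34, 34, 34: the constant sequence 34.
Track B = 36, 49, 64, 81: consecutive squares n² from n = 6.
Position 13 → track A, term 7 = 34.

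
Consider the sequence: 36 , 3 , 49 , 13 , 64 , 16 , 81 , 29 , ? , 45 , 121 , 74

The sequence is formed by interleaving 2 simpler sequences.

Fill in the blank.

100

Odd-indexed and even-indexed terms follow separate rules.
Track A is 36, 49, 64, 81, ?, 121, which is perfect squares starting at 6².
Track B is 3, 13, 16, 29, 45, 74, which is each term equals the sum of the previous two.
Filling track A at index 5 by its rule yields 100.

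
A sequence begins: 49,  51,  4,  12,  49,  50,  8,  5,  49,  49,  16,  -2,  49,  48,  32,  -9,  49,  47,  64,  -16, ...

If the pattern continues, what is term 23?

Split by position mod 4 into 4 tracks.
Stream A is 49, 49, 49, 49, 49, which is the constant sequence 49.
Stream B is 51, 50, 49, 48, 47, which is linear: a_n = 52 − n.
Stream C is 4, 8, 16, 32, 64, which is powers of 2.
Stream D is 12, 5, -2, -9, -16, which is subtracting 7 each time.
Position 23 → stream C, term 6 = 128.

128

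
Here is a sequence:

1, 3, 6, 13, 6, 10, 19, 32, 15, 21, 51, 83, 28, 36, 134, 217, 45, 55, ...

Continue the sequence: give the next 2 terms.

351, 568

Positions follow the repeating pattern AABB; grouping by letter gives 2 tracks.
Stream A: 1, 3, 6, 10, 15, 21, 28, 36, 45, 55 (the triangular numbers T_1, T_2, …).
Stream B: 6, 13, 19, 32, 51, 83, 134, 217 (Fibonacci-style (each term is the sum of the two before it)).
The 19th slot belongs to stream B; its 9th term is 351.
Position 20 → stream B, term 10 = 568.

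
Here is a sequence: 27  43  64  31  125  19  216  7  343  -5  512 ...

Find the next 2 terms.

-17, 729

The terms cycle through 2 interleaved subsequences.
Track A: 27, 64, 125, 216, 343, 512 (consecutive cubes n³ from n = 3).
Track B: 43, 31, 19, 7, -5 (subtracting 12 each time).
Position 12 falls in track B as its term 6, giving -17.
The 13th slot belongs to track A; its 7th term is 729.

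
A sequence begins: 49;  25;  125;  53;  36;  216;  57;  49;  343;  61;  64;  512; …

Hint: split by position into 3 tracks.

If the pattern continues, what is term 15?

Read the sequence 3 terms at a time; column i is its own pattern.
Track A = 49, 53, 57, 61: arithmetic with common difference +4.
Track B = 25, 36, 49, 64: the squares 5², 6², 7², ….
Track C = 125, 216, 343, 512: the cubes 5³, 6³, 7³, ….
Term 15 comes from track C (its 5th entry): 729.

729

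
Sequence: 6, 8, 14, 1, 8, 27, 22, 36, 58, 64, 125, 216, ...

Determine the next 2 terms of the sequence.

94, 152

The slot pattern repeats as AAABBB (period 6), so there are 2 interleaved tracks.
Subsequence A: 6, 8, 14, 22, 36, 58 (Fibonacci-style (each term is the sum of the two before it)).
Subsequence B: 1, 8, 27, 64, 125, 216 (consecutive cubes n³ from n = 1).
Position 13 → subsequence A, term 7 = 94.
Term 14 comes from subsequence A (its 8th entry): 152.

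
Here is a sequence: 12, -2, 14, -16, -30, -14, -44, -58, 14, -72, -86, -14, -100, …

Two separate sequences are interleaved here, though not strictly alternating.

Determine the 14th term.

Positions follow the repeating pattern AAB; grouping by letter gives 2 tracks.
Stream A: 12, -2, -16, -30, -44, -58, -72, -86, -100 (arithmetic, step −14).
Stream B: 14, -14, 14, -14 (the oscillation 14·(−1)^(n+1)).
The 14th slot belongs to stream A; its 10th term is -114.

-114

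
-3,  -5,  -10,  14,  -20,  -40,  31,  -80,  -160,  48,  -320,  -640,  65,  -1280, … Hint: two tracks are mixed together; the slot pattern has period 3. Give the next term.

-2560

Reading positions in blocks of 3 reveals the pattern ABB — 2 tracks woven together.
Track A: -3, 14, 31, 48, 65. Adding 17 each time.
Track B: -5, -10, -20, -40, -80, -160, -320, -640, -1280. A geometric progression (common ratio 2).
Position 15 → track B, term 10 = -2560.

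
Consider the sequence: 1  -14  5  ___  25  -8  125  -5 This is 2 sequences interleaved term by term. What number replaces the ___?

-11

Odd-indexed and even-indexed terms follow separate rules.
Stream A: 1, 5, 25, 125 (a geometric progression (common ratio 5)).
Stream B: -14, ?, -8, -5 (adding 3 each time).
Stream B's pattern makes the blank -11.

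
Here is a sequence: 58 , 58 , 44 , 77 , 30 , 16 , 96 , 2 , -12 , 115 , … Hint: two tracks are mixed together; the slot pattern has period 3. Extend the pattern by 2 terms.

Reading positions in blocks of 3 reveals the pattern ABB — 2 tracks woven together.
Subsequence A: 58, 77, 96, 115 — linear: a_n = 39 + 19·n.
Subsequence B: 58, 44, 30, 16, 2, -12 — subtracting 14 each time.
Position 11 → subsequence B, term 7 = -26.
Position 12 falls in subsequence B as its term 8, giving -40.

-26, -40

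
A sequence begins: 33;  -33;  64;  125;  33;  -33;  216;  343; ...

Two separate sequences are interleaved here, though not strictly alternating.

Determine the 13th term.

33

The slot pattern repeats as AABB (period 4), so there are 2 interleaved tracks.
Stream A: 33, -33, 33, -33 — the oscillation 33·(−1)^(n+1).
Stream B: 64, 125, 216, 343 — the cubes 4³, 5³, 6³, ….
Position 13 → stream A, term 7 = 33.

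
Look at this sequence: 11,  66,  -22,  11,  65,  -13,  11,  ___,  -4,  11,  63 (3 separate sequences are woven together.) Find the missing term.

Read the sequence 3 terms at a time; column i is its own pattern.
Stream A = 11, 11, 11, 11: constant 11.
Stream B = 66, 65, ?, 63: linear: a_n = 67 − n.
Stream C = -22, -13, -4: arithmetic with common difference +9.
Filling stream B at index 3 by its rule yields 64.

64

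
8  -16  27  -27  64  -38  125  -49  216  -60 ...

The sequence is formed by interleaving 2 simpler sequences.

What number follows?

343

Positions 1, 3, 5, … form one subsequence and positions 2, 4, 6, … form another.
Track A is 8, 27, 64, 125, 216, which is perfect cubes starting at 2³.
Track B is -16, -27, -38, -49, -60, which is subtracting 11 each time.
Term 11 comes from track A (its 6th entry): 343.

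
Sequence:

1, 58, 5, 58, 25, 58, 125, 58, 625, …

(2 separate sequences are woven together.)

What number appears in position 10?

58

Odd-indexed and even-indexed terms follow separate rules.
Subsequence A is 1, 5, 25, 125, 625, which is successive powers of 5.
Subsequence B is 58, 58, 58, 58, which is always 58.
The 10th slot belongs to subsequence B; its 5th term is 58.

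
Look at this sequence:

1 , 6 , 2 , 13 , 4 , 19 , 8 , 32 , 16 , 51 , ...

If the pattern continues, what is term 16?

Split by position mod 2 into 2 tracks.
Track A is 1, 2, 4, 8, 16, which is geometric with ratio 2.
Track B is 6, 13, 19, 32, 51, which is Fibonacci-style (each term is the sum of the two before it).
Term 16 comes from track B (its 8th entry): 217.

217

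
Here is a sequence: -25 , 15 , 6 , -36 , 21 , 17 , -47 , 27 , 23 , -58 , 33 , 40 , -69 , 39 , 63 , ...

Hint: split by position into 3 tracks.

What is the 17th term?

Taking every 3rd term gives 3 separate tracks.
Stream A: -25, -36, -47, -58, -69. Subtracting 11 each time.
Stream B: 15, 21, 27, 33, 39. Arithmetic, step +6.
Stream C: 6, 17, 23, 40, 63. Fibonacci-style (each term is the sum of the two before it).
Term 17 comes from stream B (its 6th entry): 45.

45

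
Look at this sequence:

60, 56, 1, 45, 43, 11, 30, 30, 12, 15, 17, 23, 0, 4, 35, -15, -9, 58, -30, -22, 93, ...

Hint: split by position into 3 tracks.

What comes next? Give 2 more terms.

-45, -35

The terms cycle through 3 interleaved subsequences.
Stream A = 60, 45, 30, 15, 0, -15, -30: arithmetic, step −15.
Stream B = 56, 43, 30, 17, 4, -9, -22: subtracting 13 each time.
Stream C = 1, 11, 12, 23, 35, 58, 93: each term equals the sum of the previous two.
Position 22 falls in stream A as its term 8, giving -45.
Position 23 falls in stream B as its term 8, giving -35.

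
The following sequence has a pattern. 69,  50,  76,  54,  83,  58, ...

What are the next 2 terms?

Taking every 2nd term gives 2 separate tracks.
Subsequence A: 69, 76, 83 (arithmetic with common difference +7).
Subsequence B: 50, 54, 58 (arithmetic with common difference +4).
The 7th slot belongs to subsequence A; its 4th term is 90.
Term 8 comes from subsequence B (its 4th entry): 62.

90, 62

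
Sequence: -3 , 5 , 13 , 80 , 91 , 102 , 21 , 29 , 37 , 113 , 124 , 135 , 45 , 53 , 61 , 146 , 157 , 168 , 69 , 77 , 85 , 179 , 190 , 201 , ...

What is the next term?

93

Reading positions in blocks of 6 reveals the pattern AAABBB — 2 tracks woven together.
Track A = -3, 5, 13, 21, 29, 37, 45, 53, 61, 69, 77, 85: adding 8 each time.
Track B = 80, 91, 102, 113, 124, 135, 146, 157, 168, 179, 190, 201: adding 11 each time.
The 25th slot belongs to track A; its 13th term is 93.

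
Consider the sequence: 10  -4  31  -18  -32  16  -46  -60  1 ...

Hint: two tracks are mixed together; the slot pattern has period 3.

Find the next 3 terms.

-74, -88, -14

The slot pattern repeats as AAB (period 3), so there are 2 interleaved tracks.
Track A is 10, -4, -18, -32, -46, -60, which is subtracting 14 each time.
Track B is 31, 16, 1, which is arithmetic, step −15.
Position 10 falls in track A as its term 7, giving -74.
Position 11 → track A, term 8 = -88.
Position 12 falls in track B as its term 4, giving -14.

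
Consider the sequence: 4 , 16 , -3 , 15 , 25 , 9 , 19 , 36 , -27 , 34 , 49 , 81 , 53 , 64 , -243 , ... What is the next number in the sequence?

Taking every 3rd term gives 3 separate tracks.
Subsequence A is 4, 15, 19, 34, 53, which is each term equals the sum of the previous two.
Subsequence B is 16, 25, 36, 49, 64, which is perfect squares starting at 4².
Subsequence C is -3, 9, -27, 81, -243, which is geometric with ratio -3.
Position 16 falls in subsequence A as its term 6, giving 87.

87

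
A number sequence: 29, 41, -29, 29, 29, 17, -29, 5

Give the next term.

Positions 1, 3, 5, … form one subsequence and positions 2, 4, 6, … form another.
Subsequence A = 29, -29, 29, -29: the oscillation 29·(−1)^(n+1).
Subsequence B = 41, 29, 17, 5: subtracting 12 each time.
The 9th slot belongs to subsequence A; its 5th term is 29.

29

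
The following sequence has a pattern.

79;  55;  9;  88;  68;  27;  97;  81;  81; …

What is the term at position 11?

Taking every 3rd term gives 3 separate tracks.
Stream A: 79, 88, 97. Adding 9 each time.
Stream B: 55, 68, 81. Arithmetic with common difference +13.
Stream C: 9, 27, 81. Powers 3^2, 3^3, 3^4, ….
Position 11 → stream B, term 4 = 94.

94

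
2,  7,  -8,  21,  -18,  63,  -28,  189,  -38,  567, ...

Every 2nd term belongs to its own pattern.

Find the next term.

-48

Odd-indexed and even-indexed terms follow separate rules.
Subsequence A: 2, -8, -18, -28, -38 (arithmetic with common difference −10).
Subsequence B: 7, 21, 63, 189, 567 (geometric with ratio 3).
The 11th slot belongs to subsequence A; its 6th term is -48.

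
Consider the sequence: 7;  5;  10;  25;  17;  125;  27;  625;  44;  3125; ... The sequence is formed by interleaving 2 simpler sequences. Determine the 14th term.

Positions 1, 3, 5, … form one subsequence and positions 2, 4, 6, … form another.
Stream A = 7, 10, 17, 27, 44: each term equals the sum of the previous two.
Stream B = 5, 25, 125, 625, 3125: a geometric progression (common ratio 5).
Position 14 → stream B, term 7 = 78125.

78125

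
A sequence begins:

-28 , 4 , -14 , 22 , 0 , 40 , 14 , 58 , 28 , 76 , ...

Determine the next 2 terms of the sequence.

Taking every 2nd term gives 2 separate tracks.
Track A = -28, -14, 0, 14, 28: adding 14 each time.
Track B = 4, 22, 40, 58, 76: adding 18 each time.
Position 11 falls in track A as its term 6, giving 42.
Position 12 → track B, term 6 = 94.

42, 94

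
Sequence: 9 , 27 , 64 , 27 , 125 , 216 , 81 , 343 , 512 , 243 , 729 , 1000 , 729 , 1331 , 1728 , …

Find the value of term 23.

4913

Reading positions in blocks of 3 reveals the pattern ABB — 2 tracks woven together.
Stream A: 9, 27, 81, 243, 729. Powers of 3.
Stream B: 27, 64, 125, 216, 343, 512, 729, 1000, 1331, 1728. The cubes 3³, 4³, 5³, ….
The 23rd slot belongs to stream B; its 15th term is 4913.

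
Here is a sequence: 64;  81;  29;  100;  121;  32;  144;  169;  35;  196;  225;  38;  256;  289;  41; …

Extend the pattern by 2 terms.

324, 361

Positions follow the repeating pattern AAB; grouping by letter gives 2 tracks.
Track A = 64, 81, 100, 121, 144, 169, 196, 225, 256, 289: consecutive squares n² from n = 8.
Track B = 29, 32, 35, 38, 41: adding 3 each time.
Position 16 → track A, term 11 = 324.
Position 17 → track A, term 12 = 361.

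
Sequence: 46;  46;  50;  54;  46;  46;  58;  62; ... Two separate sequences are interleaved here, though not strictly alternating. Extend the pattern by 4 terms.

Reading positions in blocks of 4 reveals the pattern AABB — 2 tracks woven together.
Track A is 46, 46, 46, 46, which is the constant sequence 46.
Track B is 50, 54, 58, 62, which is arithmetic with common difference +4.
The 9th slot belongs to track A; its 5th term is 46.
Position 10 falls in track A as its term 6, giving 46.
The 11th slot belongs to track B; its 5th term is 66.
Term 12 comes from track B (its 6th entry): 70.

46, 46, 66, 70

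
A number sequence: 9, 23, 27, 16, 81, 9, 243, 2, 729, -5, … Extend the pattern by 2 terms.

Odd-indexed and even-indexed terms follow separate rules.
Track A: 9, 27, 81, 243, 729 (powers of 3).
Track B: 23, 16, 9, 2, -5 (arithmetic with common difference −7).
The 11th slot belongs to track A; its 6th term is 2187.
Position 12 → track B, term 6 = -12.

2187, -12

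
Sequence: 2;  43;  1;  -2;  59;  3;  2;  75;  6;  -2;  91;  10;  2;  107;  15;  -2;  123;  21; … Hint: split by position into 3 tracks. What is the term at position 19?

2

The terms cycle through 3 interleaved subsequences.
Subsequence A is 2, -2, 2, -2, 2, -2, which is oscillating between 2 and -2.
Subsequence B is 43, 59, 75, 91, 107, 123, which is linear: a_n = 27 + 16·n.
Subsequence C is 1, 3, 6, 10, 15, 21, which is the triangular numbers T_1, T_2, ….
Position 19 → subsequence A, term 7 = 2.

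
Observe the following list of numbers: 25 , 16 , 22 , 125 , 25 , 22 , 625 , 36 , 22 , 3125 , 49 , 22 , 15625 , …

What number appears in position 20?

Split by position mod 3 into 3 tracks.
Stream A = 25, 125, 625, 3125, 15625: powers 5^2, 5^3, 5^4, ….
Stream B = 16, 25, 36, 49: perfect squares starting at 4².
Stream C = 22, 22, 22, 22: constant 22.
The 20th slot belongs to stream B; its 7th term is 100.

100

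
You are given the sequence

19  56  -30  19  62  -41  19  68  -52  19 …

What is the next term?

74

Taking every 3rd term gives 3 separate tracks.
Subsequence A: 19, 19, 19, 19 — always 19.
Subsequence B: 56, 62, 68 — arithmetic with common difference +6.
Subsequence C: -30, -41, -52 — linear: a_n = -19 − 11·n.
Position 11 falls in subsequence B as its term 4, giving 74.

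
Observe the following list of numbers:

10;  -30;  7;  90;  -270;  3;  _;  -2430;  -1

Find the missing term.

Positions follow the repeating pattern AAB; grouping by letter gives 2 tracks.
Subsequence A = 10, -30, 90, -270, ?, -2430: geometric with ratio -3.
Subsequence B = 7, 3, -1: subtracting 4 each time.
So the missing entry in subsequence A is 810.

810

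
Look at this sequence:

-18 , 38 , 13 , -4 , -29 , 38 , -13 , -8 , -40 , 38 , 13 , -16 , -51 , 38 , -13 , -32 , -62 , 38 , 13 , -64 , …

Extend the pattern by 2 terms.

-73, 38

Split by position mod 4: positions 1, 5, 9, … form one track, and each other residue class forms its own.
Subsequence A: -18, -29, -40, -51, -62. Arithmetic, step −11.
Subsequence B: 38, 38, 38, 38, 38. Always 38.
Subsequence C: 13, -13, 13, -13, 13. Alternating ±13.
Subsequence D: -4, -8, -16, -32, -64. Multiplying by 2 each time.
Position 21 → subsequence A, term 6 = -73.
Term 22 comes from subsequence B (its 6th entry): 38.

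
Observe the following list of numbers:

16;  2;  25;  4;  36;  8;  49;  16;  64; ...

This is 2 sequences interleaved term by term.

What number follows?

Odd-indexed and even-indexed terms follow separate rules.
Track A: 16, 25, 36, 49, 64. Consecutive squares n² from n = 4.
Track B: 2, 4, 8, 16. Geometric, ×2 each step.
Position 10 → track B, term 5 = 32.

32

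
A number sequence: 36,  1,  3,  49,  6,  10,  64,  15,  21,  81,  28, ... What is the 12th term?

The slot pattern repeats as ABB (period 3), so there are 2 interleaved tracks.
Track A = 36, 49, 64, 81: consecutive squares n² from n = 6.
Track B = 1, 3, 6, 10, 15, 21, 28: triangular numbers starting at T_1.
Position 12 → track B, term 8 = 36.

36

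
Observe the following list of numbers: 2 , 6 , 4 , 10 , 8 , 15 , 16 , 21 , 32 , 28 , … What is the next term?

64

Odd-indexed and even-indexed terms follow separate rules.
Stream A is 2, 4, 8, 16, 32, which is powers 2^1, 2^2, 2^3, ….
Stream B is 6, 10, 15, 21, 28, which is triangular numbers n(n+1)/2 for n = 3, 4, ….
The 11th slot belongs to stream A; its 6th term is 64.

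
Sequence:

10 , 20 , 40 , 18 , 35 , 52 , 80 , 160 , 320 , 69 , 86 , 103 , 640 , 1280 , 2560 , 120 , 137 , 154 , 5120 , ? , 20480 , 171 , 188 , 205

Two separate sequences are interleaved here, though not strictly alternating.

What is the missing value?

10240

Positions follow the repeating pattern AAABBB; grouping by letter gives 2 tracks.
Subsequence A = 10, 20, 40, 80, 160, 320, 640, 1280, 2560, 5120, ?, 20480: multiplying by 2 each time.
Subsequence B = 18, 35, 52, 69, 86, 103, 120, 137, 154, 171, 188, 205: adding 17 each time.
Subsequence A's pattern makes the blank 10240.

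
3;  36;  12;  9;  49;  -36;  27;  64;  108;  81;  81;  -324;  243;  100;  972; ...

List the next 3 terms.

729, 121, -2916

Split by position mod 3 into 3 tracks.
Subsequence A is 3, 9, 27, 81, 243, which is powers 3^1, 3^2, 3^3, ….
Subsequence B is 36, 49, 64, 81, 100, which is the squares 6², 7², 8², ….
Subsequence C is 12, -36, 108, -324, 972, which is multiplying by -3 each time.
Position 16 falls in subsequence A as its term 6, giving 729.
Position 17 falls in subsequence B as its term 6, giving 121.
Term 18 comes from subsequence C (its 6th entry): -2916.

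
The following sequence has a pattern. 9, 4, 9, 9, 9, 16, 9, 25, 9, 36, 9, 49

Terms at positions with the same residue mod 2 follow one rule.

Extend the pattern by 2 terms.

The terms cycle through 2 interleaved subsequences.
Subsequence A: 9, 9, 9, 9, 9, 9. The constant sequence 9.
Subsequence B: 4, 9, 16, 25, 36, 49. Consecutive squares n² from n = 2.
Position 13 → subsequence A, term 7 = 9.
The 14th slot belongs to subsequence B; its 7th term is 64.

9, 64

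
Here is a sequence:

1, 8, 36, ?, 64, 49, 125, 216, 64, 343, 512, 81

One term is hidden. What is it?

The slot pattern repeats as AAB (period 3), so there are 2 interleaved tracks.
Subsequence A: 1, 8, ?, 64, 125, 216, 343, 512 — perfect cubes starting at 1³.
Subsequence B: 36, 49, 64, 81 — perfect squares starting at 6².
So the missing entry in subsequence A is 27.

27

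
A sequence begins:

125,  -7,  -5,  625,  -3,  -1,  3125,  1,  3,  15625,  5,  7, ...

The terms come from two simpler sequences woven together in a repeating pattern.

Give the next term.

The slot pattern repeats as ABB (period 3), so there are 2 interleaved tracks.
Stream A is 125, 625, 3125, 15625, which is successive powers of 5.
Stream B is -7, -5, -3, -1, 1, 3, 5, 7, which is linear: a_n = -9 + 2·n.
The 13th slot belongs to stream A; its 5th term is 78125.

78125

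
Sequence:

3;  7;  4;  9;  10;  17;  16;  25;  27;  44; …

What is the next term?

36

The slot pattern repeats as AABB (period 4), so there are 2 interleaved tracks.
Subsequence A = 3, 7, 10, 17, 27, 44: each term equals the sum of the previous two.
Subsequence B = 4, 9, 16, 25: perfect squares starting at 2².
Term 11 comes from subsequence B (its 5th entry): 36.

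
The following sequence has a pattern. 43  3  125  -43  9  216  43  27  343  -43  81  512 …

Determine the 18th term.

The terms cycle through 3 interleaved subsequences.
Subsequence A: 43, -43, 43, -43 (alternating ±43).
Subsequence B: 3, 9, 27, 81 (multiplying by 3 each time).
Subsequence C: 125, 216, 343, 512 (the cubes 5³, 6³, 7³, …).
Position 18 falls in subsequence C as its term 6, giving 1000.

1000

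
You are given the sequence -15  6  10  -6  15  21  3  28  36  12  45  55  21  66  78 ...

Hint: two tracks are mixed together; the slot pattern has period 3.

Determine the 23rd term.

Positions follow the repeating pattern ABB; grouping by letter gives 2 tracks.
Track A: -15, -6, 3, 12, 21 (arithmetic, step +9).
Track B: 6, 10, 15, 21, 28, 36, 45, 55, 66, 78 (triangular numbers starting at T_3).
The 23rd slot belongs to track B; its 15th term is 153.

153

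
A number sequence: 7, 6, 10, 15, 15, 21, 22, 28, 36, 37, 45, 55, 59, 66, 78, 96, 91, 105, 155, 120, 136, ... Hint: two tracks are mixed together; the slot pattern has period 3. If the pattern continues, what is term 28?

657

Reading positions in blocks of 3 reveals the pattern ABB — 2 tracks woven together.
Stream A: 7, 15, 22, 37, 59, 96, 155. A Fibonacci-like recurrence a_n = a_{n-1} + a_{n-2}.
Stream B: 6, 10, 15, 21, 28, 36, 45, 55, 66, 78, 91, 105, 120, 136. Triangular numbers n(n+1)/2 for n = 3, 4, ….
The 28th slot belongs to stream A; its 10th term is 657.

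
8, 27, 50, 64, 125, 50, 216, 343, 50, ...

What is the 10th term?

512

Reading positions in blocks of 3 reveals the pattern AAB — 2 tracks woven together.
Subsequence A is 8, 27, 64, 125, 216, 343, which is perfect cubes starting at 2³.
Subsequence B is 50, 50, 50, which is the constant sequence 50.
Term 10 comes from subsequence A (its 7th entry): 512.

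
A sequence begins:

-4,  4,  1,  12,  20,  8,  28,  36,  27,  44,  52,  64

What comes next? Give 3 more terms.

60, 68, 125

The slot pattern repeats as AAB (period 3), so there are 2 interleaved tracks.
Track A: -4, 4, 12, 20, 28, 36, 44, 52. Arithmetic, step +8.
Track B: 1, 8, 27, 64. Perfect cubes starting at 1³.
The 13th slot belongs to track A; its 9th term is 60.
The 14th slot belongs to track A; its 10th term is 68.
Position 15 → track B, term 5 = 125.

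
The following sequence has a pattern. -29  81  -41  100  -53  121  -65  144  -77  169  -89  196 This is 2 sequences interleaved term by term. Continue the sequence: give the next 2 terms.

-101, 225

The terms cycle through 2 interleaved subsequences.
Track A: -29, -41, -53, -65, -77, -89. Subtracting 12 each time.
Track B: 81, 100, 121, 144, 169, 196. Perfect squares starting at 9².
Position 13 → track A, term 7 = -101.
The 14th slot belongs to track B; its 7th term is 225.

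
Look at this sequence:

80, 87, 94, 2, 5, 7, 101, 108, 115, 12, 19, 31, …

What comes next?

Positions follow the repeating pattern AAABBB; grouping by letter gives 2 tracks.
Stream A: 80, 87, 94, 101, 108, 115. Adding 7 each time.
Stream B: 2, 5, 7, 12, 19, 31. A Fibonacci-like recurrence a_n = a_{n-1} + a_{n-2}.
Position 13 falls in stream A as its term 7, giving 122.

122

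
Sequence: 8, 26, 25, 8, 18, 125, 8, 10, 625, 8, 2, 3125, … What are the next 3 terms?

The terms cycle through 3 interleaved subsequences.
Stream A: 8, 8, 8, 8 — always 8.
Stream B: 26, 18, 10, 2 — arithmetic with common difference −8.
Stream C: 25, 125, 625, 3125 — powers of 5.
The 13th slot belongs to stream A; its 5th term is 8.
Term 14 comes from stream B (its 5th entry): -6.
Position 15 falls in stream C as its term 5, giving 15625.

8, -6, 15625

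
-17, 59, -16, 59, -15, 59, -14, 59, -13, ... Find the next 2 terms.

Odd-indexed and even-indexed terms follow separate rules.
Track A is -17, -16, -15, -14, -13, which is arithmetic, step +1.
Track B is 59, 59, 59, 59, which is constant 59.
Position 10 → track B, term 5 = 59.
Term 11 comes from track A (its 6th entry): -12.

59, -12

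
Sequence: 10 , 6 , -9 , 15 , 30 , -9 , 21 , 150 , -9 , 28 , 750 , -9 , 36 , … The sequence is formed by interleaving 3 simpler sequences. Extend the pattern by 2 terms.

3750, -9

The terms cycle through 3 interleaved subsequences.
Track A: 10, 15, 21, 28, 36 — triangular numbers starting at T_4.
Track B: 6, 30, 150, 750 — geometric, ×5 each step.
Track C: -9, -9, -9, -9 — always -9.
Position 14 → track B, term 5 = 3750.
Position 15 falls in track C as its term 5, giving -9.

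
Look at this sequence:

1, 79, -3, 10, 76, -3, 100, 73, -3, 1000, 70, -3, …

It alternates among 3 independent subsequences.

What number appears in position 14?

67

Split by position mod 3: positions 1, 4, 7, … form one track, and each other residue class forms its own.
Stream A is 1, 10, 100, 1000, which is a geometric progression (common ratio 10).
Stream B is 79, 76, 73, 70, which is subtracting 3 each time.
Stream C is -3, -3, -3, -3, which is the constant sequence -3.
Position 14 falls in stream B as its term 5, giving 67.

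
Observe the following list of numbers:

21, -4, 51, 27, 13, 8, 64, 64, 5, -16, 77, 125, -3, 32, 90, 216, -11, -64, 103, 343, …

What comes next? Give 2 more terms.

Split by position mod 4 into 4 tracks.
Stream A: 21, 13, 5, -3, -11. Linear: a_n = 29 − 8·n.
Stream B: -4, 8, -16, 32, -64. Geometric with ratio -2.
Stream C: 51, 64, 77, 90, 103. Adding 13 each time.
Stream D: 27, 64, 125, 216, 343. Perfect cubes starting at 3³.
The 21st slot belongs to stream A; its 6th term is -19.
Term 22 comes from stream B (its 6th entry): 128.

-19, 128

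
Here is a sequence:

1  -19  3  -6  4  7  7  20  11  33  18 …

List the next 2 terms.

46, 29

Taking every 2nd term gives 2 separate tracks.
Stream A = 1, 3, 4, 7, 11, 18: each term equals the sum of the previous two.
Stream B = -19, -6, 7, 20, 33: adding 13 each time.
Term 12 comes from stream B (its 6th entry): 46.
Position 13 falls in stream A as its term 7, giving 29.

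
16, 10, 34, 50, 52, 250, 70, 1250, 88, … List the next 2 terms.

6250, 106

Taking every 2nd term gives 2 separate tracks.
Track A = 16, 34, 52, 70, 88: arithmetic, step +18.
Track B = 10, 50, 250, 1250: geometric with ratio 5.
The 10th slot belongs to track B; its 5th term is 6250.
Term 11 comes from track A (its 6th entry): 106.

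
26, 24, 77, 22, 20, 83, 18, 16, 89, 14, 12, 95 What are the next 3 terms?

Positions follow the repeating pattern AAB; grouping by letter gives 2 tracks.
Subsequence A is 26, 24, 22, 20, 18, 16, 14, 12, which is arithmetic with common difference −2.
Subsequence B is 77, 83, 89, 95, which is arithmetic with common difference +6.
The 13th slot belongs to subsequence A; its 9th term is 10.
Term 14 comes from subsequence A (its 10th entry): 8.
Position 15 falls in subsequence B as its term 5, giving 101.

10, 8, 101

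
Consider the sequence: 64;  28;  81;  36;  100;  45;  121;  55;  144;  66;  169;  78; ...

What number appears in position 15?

225

Odd-indexed and even-indexed terms follow separate rules.
Stream A = 64, 81, 100, 121, 144, 169: perfect squares starting at 8².
Stream B = 28, 36, 45, 55, 66, 78: triangular numbers n(n+1)/2 for n = 7, 8, ….
Term 15 comes from stream A (its 8th entry): 225.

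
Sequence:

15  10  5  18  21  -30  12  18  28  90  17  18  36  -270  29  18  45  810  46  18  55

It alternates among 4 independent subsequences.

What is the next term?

-2430

Split by position mod 4: positions 1, 5, 9, … form one track, and each other residue class forms its own.
Stream A: 15, 21, 28, 36, 45, 55 (triangular numbers n(n+1)/2 for n = 5, 6, …).
Stream B: 10, -30, 90, -270, 810 (geometric, ×-3 each step).
Stream C: 5, 12, 17, 29, 46 (Fibonacci-style (each term is the sum of the two before it)).
Stream D: 18, 18, 18, 18, 18 (always 18).
Term 22 comes from stream B (its 6th entry): -2430.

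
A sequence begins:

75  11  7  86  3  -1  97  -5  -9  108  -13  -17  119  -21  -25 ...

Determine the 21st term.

The slot pattern repeats as ABB (period 3), so there are 2 interleaved tracks.
Track A is 75, 86, 97, 108, 119, which is linear: a_n = 64 + 11·n.
Track B is 11, 7, 3, -1, -5, -9, -13, -17, -21, -25, which is linear: a_n = 15 − 4·n.
The 21st slot belongs to track B; its 14th term is -41.

-41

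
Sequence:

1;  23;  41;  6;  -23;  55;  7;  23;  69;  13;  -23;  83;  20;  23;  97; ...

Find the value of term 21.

Split by position mod 3: positions 1, 4, 7, … form one track, and each other residue class forms its own.
Subsequence A: 1, 6, 7, 13, 20. Fibonacci-style (each term is the sum of the two before it).
Subsequence B: 23, -23, 23, -23, 23. The oscillation 23·(−1)^(n+1).
Subsequence C: 41, 55, 69, 83, 97. Linear: a_n = 27 + 14·n.
Term 21 comes from subsequence C (its 7th entry): 125.

125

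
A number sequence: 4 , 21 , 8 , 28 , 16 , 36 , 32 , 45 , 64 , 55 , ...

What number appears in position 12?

66

The terms cycle through 2 interleaved subsequences.
Subsequence A: 4, 8, 16, 32, 64. Successive powers of 2.
Subsequence B: 21, 28, 36, 45, 55. Triangular numbers n(n+1)/2 for n = 6, 7, ….
Term 12 comes from subsequence B (its 6th entry): 66.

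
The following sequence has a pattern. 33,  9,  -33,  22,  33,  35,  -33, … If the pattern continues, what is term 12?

Taking every 2nd term gives 2 separate tracks.
Track A = 33, -33, 33, -33: oscillating between 33 and -33.
Track B = 9, 22, 35: arithmetic with common difference +13.
Position 12 falls in track B as its term 6, giving 74.

74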